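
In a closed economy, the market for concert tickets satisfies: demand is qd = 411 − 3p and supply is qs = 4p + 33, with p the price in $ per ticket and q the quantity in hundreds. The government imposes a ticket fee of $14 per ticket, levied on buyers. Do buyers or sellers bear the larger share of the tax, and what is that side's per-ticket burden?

Buyers bear the larger share: $8 per ticket.

Before the tax: set 411 − 3p = 4p + 33 → p* = $54, q* = 249.
With the tax collected from buyers, demand (in seller-price terms) shifts: qd = 411 − 3(p + 14).
Solving gives q = 225 with buyers paying $62 and sellers receiving $48 (the $14 wedge).
Per-ticket burden: buyers $8, sellers $6.
Buyers take the larger share because demand is less price-elastic here (demand slope 3 vs supply slope 4).
The less price-elastic side of the market bears the larger share of a per-unit tax.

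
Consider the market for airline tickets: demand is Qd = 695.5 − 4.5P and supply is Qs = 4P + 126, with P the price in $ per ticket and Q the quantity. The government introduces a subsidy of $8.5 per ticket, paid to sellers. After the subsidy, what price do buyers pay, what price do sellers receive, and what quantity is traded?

Buyers pay $63; sellers receive $71.5; quantity = 412.

Before the subsidy: set 695.5 − 4.5P = 4P + 126 → P* = $67, Q* = 394.
With a per-unit subsidy paid to sellers, each receives P + 8.5 per unit sold, so supply becomes Qs = 4(P + 8.5) + 126.
Solving gives Q = 412 with buyers paying $63 and sellers receiving $71.5 (the $8.5 wedge).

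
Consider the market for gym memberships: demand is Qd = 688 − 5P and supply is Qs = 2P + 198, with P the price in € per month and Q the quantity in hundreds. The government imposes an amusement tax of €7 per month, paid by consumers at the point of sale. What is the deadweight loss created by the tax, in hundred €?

Deadweight loss = €35 hundred.

Without the tax, 688 − 5P = 2P + 198 gives 7P = 490, so P* = €70 and Q* = 338.
With the tax collected from consumers, demand (in seller-price terms) shifts: Qd = 688 − 5(P + 7).
Solving gives Q = 328 with consumers paying €72 and producers receiving €65 (the €7 wedge).
Quantity falls by |ΔQ| = |338 − 328| = 10.
DWL = ½ · t · |ΔQ| = ½ · 7 · 10 = €35.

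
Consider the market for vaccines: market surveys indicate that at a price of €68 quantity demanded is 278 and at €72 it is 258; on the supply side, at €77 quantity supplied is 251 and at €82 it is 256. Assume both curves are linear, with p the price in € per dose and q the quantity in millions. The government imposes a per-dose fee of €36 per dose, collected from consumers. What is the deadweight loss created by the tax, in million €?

Deadweight loss = €540 million.

Demand slope: (258 − 278)/(72 − 68) = -5, so qd = 618 − 5p.
Supply slope: (256 − 251)/(82 − 77) = 1, so qs = p + 174.
Without the tax, 618 − 5p = p + 174 gives 6p = 444, so p* = €74 and q* = 248.
With the tax collected from consumers, demand (in seller-price terms) shifts: qd = 618 − 5(p + 36).
Solving gives q = 218 with consumers paying €80 and producers receiving €44 (the €36 wedge).
Quantity falls by |ΔQ| = |248 − 218| = 30.
DWL = ½ · t · |ΔQ| = ½ · 36 · 30 = €540.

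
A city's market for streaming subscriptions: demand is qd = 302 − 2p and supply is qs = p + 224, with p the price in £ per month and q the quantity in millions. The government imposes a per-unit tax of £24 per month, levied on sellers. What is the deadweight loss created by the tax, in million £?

Deadweight loss = £192 million.

Without the tax, 302 − 2p = p + 224 gives 3p = 78, so p* = £26 and q* = 250.
With the tax collected from sellers, supply shifts: qs = (p − 24) + 224.
New equilibrium: buyers pay £34, sellers receive £10, q = 234. (Wedge: pb − ps = 24.)
Quantity falls by |ΔQ| = |250 − 234| = 16.
DWL = ½ · t · |ΔQ| = ½ · 24 · 16 = £192.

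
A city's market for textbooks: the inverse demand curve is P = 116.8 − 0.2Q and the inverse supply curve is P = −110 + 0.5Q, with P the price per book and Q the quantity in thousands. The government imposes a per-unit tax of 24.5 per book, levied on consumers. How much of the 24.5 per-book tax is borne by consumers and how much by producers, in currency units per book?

Rewrite in direct form: Qd = 584 − 5P and Qs = 2P + 220.
Without the tax, 584 − 5P = 2P + 220 gives 7P = 364, so P* = 52 and Q* = 324.
With the tax collected from consumers, demand (in seller-price terms) shifts: Qd = 584 − 5(P + 24.5).
Solving gives Q = 289 with consumers paying 59 and producers receiving 34.5 (the 24.5 wedge).
Burden on consumers: 7; on producers: 17.5. (They sum to 24.5.)

Consumers bear 7 per book; producers bear 17.5 per book.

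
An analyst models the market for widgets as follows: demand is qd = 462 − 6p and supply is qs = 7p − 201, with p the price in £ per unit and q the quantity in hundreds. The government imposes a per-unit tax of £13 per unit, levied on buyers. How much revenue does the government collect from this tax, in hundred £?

Before the tax: set 462 − 6p = 7p − 201 → p* = £51, q* = 156.
With the tax collected from buyers, demand (in seller-price terms) shifts: qd = 462 − 6(p + 13).
New equilibrium: buyers pay £58, producers receive £45, q = 114. (Wedge: pb − ps = 13.)
Revenue = t · Q = 13 · 114 = £1482.

Tax revenue = £1482 hundred.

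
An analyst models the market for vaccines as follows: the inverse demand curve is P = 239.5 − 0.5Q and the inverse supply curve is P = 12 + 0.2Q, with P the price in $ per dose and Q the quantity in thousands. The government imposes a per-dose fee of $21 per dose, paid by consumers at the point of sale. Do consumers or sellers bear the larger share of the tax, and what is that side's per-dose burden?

Inverting to Q(P) form: Qd = 479 − 2P; Qs = 5P − 60.
Before the tax: set 479 − 2P = 5P − 60 → P* = $77, Q* = 325.
With the tax collected from consumers, demand (in seller-price terms) shifts: Qd = 479 − 2(P + 21).
New equilibrium: consumers pay $92, sellers receive $71, Q = 295. (Wedge: Pb − Ps = 21.)
Per-dose burden: consumers $15, sellers $6.
Consumers take the larger share because demand is less price-elastic here (demand slope 2 vs supply slope 5).

Consumers bear the larger share: $15 per dose.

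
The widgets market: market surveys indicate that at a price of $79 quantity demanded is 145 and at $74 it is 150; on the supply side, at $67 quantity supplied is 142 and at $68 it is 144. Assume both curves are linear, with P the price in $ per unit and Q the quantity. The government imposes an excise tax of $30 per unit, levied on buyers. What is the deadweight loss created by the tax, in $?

Demand slope: (150 − 145)/(74 − 79) = -1, so Qd = 224 − P.
Supply slope: (144 − 142)/(68 − 67) = 2, so Qs = 2P + 8.
Without the tax, 224 − P = 2P + 8 gives 3P = 216, so P* = $72 and Q* = 152.
With the tax collected from buyers, demand (in seller-price terms) shifts: Qd = 224 − (P + 30).
New equilibrium: buyers pay $92, suppliers receive $62, Q = 132. (Wedge: Pb − Ps = 30.)
Quantity falls by |ΔQ| = |152 − 132| = 20.
DWL = ½ · t · |ΔQ| = ½ · 30 · 20 = $300.

Deadweight loss = $300.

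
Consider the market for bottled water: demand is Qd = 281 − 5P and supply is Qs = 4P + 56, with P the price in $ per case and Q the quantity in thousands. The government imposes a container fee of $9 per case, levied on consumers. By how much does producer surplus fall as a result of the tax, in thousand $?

Producer surplus falls by $730 thousand.

Before the tax: set 281 − 5P = 4P + 56 → P* = $25, Q* = 156.
With the tax collected from consumers, demand (in seller-price terms) shifts: Qd = 281 − 5(P + 9).
Solving gives Q = 136 with consumers paying $29 and producers receiving $20 (the $9 wedge).
ΔPS is the trapezoid between Q = 136 and Q = 156 of height $5: ½ · (156 + 136) · 5 = $730.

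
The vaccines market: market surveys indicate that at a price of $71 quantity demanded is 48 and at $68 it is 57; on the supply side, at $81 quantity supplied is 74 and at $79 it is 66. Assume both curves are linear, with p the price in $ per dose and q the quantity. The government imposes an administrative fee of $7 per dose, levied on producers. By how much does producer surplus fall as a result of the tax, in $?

Producer surplus falls by $108.

Demand slope: (57 − 48)/(68 − 71) = -3, so qd = 261 − 3p.
Supply slope: (66 − 74)/(79 − 81) = 4, so qs = 4p − 250.
Before the tax: set 261 − 3p = 4p − 250 → p* = $73, q* = 42.
With the tax collected from producers, supply shifts: qs = 4(p − 7) − 250.
Solving gives q = 30 with consumers paying $77 and producers receiving $70 (the $7 wedge).
ΔPS is the trapezoid between Q = 30 and Q = 42 of height $3: ½ · (42 + 30) · 3 = $108.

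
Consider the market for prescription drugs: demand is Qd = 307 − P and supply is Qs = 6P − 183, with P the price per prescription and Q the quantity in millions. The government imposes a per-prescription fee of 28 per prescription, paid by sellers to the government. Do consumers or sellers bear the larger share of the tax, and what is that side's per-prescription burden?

Without the tax, 307 − P = 6P − 183 gives 7P = 490, so P* = 70 and Q* = 237.
With the tax collected from sellers, supply shifts: Qs = 6(P − 28) − 183.
New equilibrium: consumers pay 94, sellers receive 66, Q = 213. (Wedge: Pb − Ps = 28.)
Per-prescription burden: consumers 24, sellers 4.
Consumers take the larger share because demand is less price-elastic here (demand slope 1 vs supply slope 6).
The less price-elastic side of the market bears the larger share of a per-unit tax.

Consumers bear the larger share: 24 per prescription.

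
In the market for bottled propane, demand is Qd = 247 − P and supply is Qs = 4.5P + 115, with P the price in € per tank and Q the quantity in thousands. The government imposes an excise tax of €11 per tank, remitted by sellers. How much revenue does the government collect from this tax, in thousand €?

Tax revenue = €2354 thousand.

Without the tax, 247 − P = 4.5P + 115 gives 5.5P = 132, so P* = €24 and Q* = 223.
With the tax collected from sellers, supply shifts: Qs = 4.5(P − 11) + 115.
New equilibrium: buyers pay €33, sellers receive €22, Q = 214. (Wedge: Pb − Ps = 11.)
Revenue = t · Q = 11 · 214 = €2354.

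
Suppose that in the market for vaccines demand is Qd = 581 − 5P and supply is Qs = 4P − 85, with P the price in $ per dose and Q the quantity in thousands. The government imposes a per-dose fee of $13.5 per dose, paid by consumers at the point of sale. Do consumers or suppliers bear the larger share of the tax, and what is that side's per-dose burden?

Suppliers bear the larger share: $7.5 per dose.

Without the tax, 581 − 5P = 4P − 85 gives 9P = 666, so P* = $74 and Q* = 211.
With the tax collected from consumers, demand (in seller-price terms) shifts: Qd = 581 − 5(P + 13.5).
Solving gives Q = 181 with consumers paying $80 and suppliers receiving $66.5 (the $13.5 wedge).
Per-dose burden: consumers $6, suppliers $7.5.
Suppliers take the larger share because supply is less price-elastic here (demand slope 5 vs supply slope 4).
The less price-elastic side of the market bears the larger share of a per-unit tax.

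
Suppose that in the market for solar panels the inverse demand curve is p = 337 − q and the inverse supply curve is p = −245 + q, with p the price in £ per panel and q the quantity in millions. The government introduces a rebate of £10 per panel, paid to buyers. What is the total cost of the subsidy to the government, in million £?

Inverting to q(p) form: qd = 337 − p; qs = p + 245.
Before the subsidy: set 337 − p = p + 245 → p* = £46, q* = 291.
With a per-unit subsidy paid to buyers, each effectively pays p − 10, so demand becomes qd = 337 − (p − 10).
Solving gives q = 296 with buyers paying £41 and producers receiving £51 (the £10 wedge).
Outlay = t · Q = 10 · 296 = £2960.

Government outlay = £2960 million.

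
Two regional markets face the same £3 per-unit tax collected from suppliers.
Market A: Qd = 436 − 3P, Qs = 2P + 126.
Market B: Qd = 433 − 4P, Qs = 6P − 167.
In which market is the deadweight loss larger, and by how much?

Market B, by £5.4.

Market A: pre-tax P* = £62, Q* = 250; post-tax Q = 246.4; deadweight loss = £5.4.
Market B: pre-tax P* = £60, Q* = 193; post-tax Q = 185.8; deadweight loss = £10.8.
Difference: £5.4 vs £10.8 → market B is larger by £5.4.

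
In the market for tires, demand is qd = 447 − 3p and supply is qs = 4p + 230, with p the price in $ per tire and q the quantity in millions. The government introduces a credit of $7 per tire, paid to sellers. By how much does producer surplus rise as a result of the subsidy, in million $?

Without the subsidy, 447 − 3p = 4p + 230 gives 7p = 217, so p* = $31 and q* = 354.
With a per-unit subsidy paid to sellers, each receives p + 7 per unit sold, so supply becomes qs = 4(p + 7) + 230.
Solving gives q = 366 with buyers paying $27 and sellers receiving $34 (the $7 wedge).
ΔPS is the trapezoid between Q = 366 and Q = 354 of height $3: ½ · (354 + 366) · 3 = $1080.

Producer surplus rises by $1080 million.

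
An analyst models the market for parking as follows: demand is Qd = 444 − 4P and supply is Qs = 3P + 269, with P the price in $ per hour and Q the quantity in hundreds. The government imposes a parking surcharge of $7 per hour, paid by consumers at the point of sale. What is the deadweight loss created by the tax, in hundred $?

Deadweight loss = $42 hundred.

Before the tax: set 444 − 4P = 3P + 269 → P* = $25, Q* = 344.
With the tax collected from consumers, demand (in seller-price terms) shifts: Qd = 444 − 4(P + 7).
Solving gives Q = 332 with consumers paying $28 and producers receiving $21 (the $7 wedge).
Quantity falls by |ΔQ| = |344 − 332| = 12.
DWL = ½ · t · |ΔQ| = ½ · 7 · 12 = $42.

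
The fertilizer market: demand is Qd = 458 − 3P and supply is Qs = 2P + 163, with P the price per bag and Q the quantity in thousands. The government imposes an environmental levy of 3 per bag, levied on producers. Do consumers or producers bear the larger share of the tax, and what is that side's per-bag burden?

Producers bear the larger share: 1.8 per bag.

Before the tax: set 458 − 3P = 2P + 163 → P* = 59, Q* = 281.
With the tax collected from producers, supply shifts: Qs = 2(P − 3) + 163.
Solving gives Q = 277.4 with consumers paying 60.2 and producers receiving 57.2 (the 3 wedge).
Per-bag burden: consumers 1.2, producers 1.8.
Producers take the larger share because supply is less price-elastic here (demand slope 3 vs supply slope 2).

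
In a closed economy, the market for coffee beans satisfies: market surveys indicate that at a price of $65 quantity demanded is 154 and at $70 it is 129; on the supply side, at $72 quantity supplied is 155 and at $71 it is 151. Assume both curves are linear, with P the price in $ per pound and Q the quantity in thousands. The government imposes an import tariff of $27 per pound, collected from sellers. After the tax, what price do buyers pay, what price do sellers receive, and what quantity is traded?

Buyers pay $80; sellers receive $53; quantity = 79.

Demand slope: (129 − 154)/(70 − 65) = -5, so Qd = 479 − 5P.
Supply slope: (151 − 155)/(71 − 72) = 4, so Qs = 4P − 133.
Before the tax: set 479 − 5P = 4P − 133 → P* = $68, Q* = 139.
With the tax collected from sellers, supply shifts: Qs = 4(P − 27) − 133.
New equilibrium: buyers pay $80, sellers receive $53, Q = 79. (Wedge: Pb − Ps = 27.)
The less price-elastic side of the market bears the larger share of a per-unit tax.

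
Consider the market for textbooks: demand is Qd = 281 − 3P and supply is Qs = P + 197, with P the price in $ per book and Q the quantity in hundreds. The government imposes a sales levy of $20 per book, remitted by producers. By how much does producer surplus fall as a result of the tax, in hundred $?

Producer surplus falls by $3157.5 hundred.

Without the tax, 281 − 3P = P + 197 gives 4P = 84, so P* = $21 and Q* = 218.
With the tax collected from producers, supply shifts: Qs = (P − 20) + 197.
New equilibrium: buyers pay $26, producers receive $6, Q = 203. (Wedge: Pb − Ps = 20.)
ΔPS is the trapezoid between Q = 203 and Q = 218 of height $15: ½ · (218 + 203) · 15 = $3157.5.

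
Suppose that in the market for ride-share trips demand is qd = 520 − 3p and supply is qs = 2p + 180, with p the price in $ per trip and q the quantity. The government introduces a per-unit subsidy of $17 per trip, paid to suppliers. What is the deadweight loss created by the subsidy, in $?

Without the subsidy, 520 − 3p = 2p + 180 gives 5p = 340, so p* = $68 and q* = 316.
With a per-unit subsidy paid to suppliers, each receives p + 17 per unit sold, so supply becomes qs = 2(p + 17) + 180.
Solving gives q = 336.4 with buyers paying $61.2 and suppliers receiving $78.2 (the $17 wedge).
Quantity rises by |ΔQ| = |316 − 336.4| = 20.4.
DWL = ½ · t · |ΔQ| = ½ · 17 · 20.4 = $173.4.

Deadweight loss = $173.4.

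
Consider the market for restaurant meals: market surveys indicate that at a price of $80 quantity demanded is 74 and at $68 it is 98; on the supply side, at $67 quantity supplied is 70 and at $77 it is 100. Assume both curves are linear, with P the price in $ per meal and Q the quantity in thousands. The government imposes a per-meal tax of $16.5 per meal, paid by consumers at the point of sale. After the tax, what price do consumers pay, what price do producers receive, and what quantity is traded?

Consumers pay $82.9; producers receive $66.4; quantity = 68.2.

Demand slope: (98 − 74)/(68 − 80) = -2, so Qd = 234 − 2P.
Supply slope: (100 − 70)/(77 − 67) = 3, so Qs = 3P − 131.
Without the tax, 234 − 2P = 3P − 131 gives 5P = 365, so P* = $73 and Q* = 88.
With the tax collected from consumers, demand (in seller-price terms) shifts: Qd = 234 − 2(P + 16.5).
New equilibrium: consumers pay $82.9, producers receive $66.4, Q = 68.2. (Wedge: Pb − Ps = 16.5.)
The less price-elastic side of the market bears the larger share of a per-unit tax.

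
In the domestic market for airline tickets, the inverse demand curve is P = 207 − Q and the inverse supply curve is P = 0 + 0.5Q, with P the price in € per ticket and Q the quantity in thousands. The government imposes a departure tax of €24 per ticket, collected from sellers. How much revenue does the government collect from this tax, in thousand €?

Rewrite in direct form: Qd = 207 − P and Qs = 2P.
Without the tax, 207 − P = 2P gives 3P = 207, so P* = €69 and Q* = 138.
With the tax collected from sellers, supply shifts: Qs = 2(P − 24).
Solving gives Q = 122 with buyers paying €85 and sellers receiving €61 (the €24 wedge).
Revenue = t · Q = 24 · 122 = €2928.

Tax revenue = €2928 thousand.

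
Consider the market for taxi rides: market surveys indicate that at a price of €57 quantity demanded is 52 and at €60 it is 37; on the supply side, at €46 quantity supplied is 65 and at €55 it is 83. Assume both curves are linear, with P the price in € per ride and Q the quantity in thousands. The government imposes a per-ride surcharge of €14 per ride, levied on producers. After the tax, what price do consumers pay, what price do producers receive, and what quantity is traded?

Consumers pay €56; producers receive €42; quantity = 57.

Demand slope: (37 − 52)/(60 − 57) = -5, so Qd = 337 − 5P.
Supply slope: (83 − 65)/(55 − 46) = 2, so Qs = 2P − 27.
Without the tax, 337 − 5P = 2P − 27 gives 7P = 364, so P* = €52 and Q* = 77.
With the tax collected from producers, supply shifts: Qs = 2(P − 14) − 27.
Solving gives Q = 57 with consumers paying €56 and producers receiving €42 (the €14 wedge).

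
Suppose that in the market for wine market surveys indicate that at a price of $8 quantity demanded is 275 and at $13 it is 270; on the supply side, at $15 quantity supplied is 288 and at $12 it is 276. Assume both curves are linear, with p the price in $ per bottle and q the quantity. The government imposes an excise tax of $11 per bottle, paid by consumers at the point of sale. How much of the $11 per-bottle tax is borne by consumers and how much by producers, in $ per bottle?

Demand slope: (270 − 275)/(13 − 8) = -1, so qd = 283 − p.
Supply slope: (276 − 288)/(12 − 15) = 4, so qs = 4p + 228.
Without the tax, 283 − p = 4p + 228 gives 5p = 55, so p* = $11 and q* = 272.
With the tax collected from consumers, demand (in seller-price terms) shifts: qd = 283 − (p + 11).
New equilibrium: consumers pay $19.8, producers receive $8.8, q = 263.2. (Wedge: pb − ps = 11.)
Burden on consumers: $8.8; on producers: $2.2. (They sum to $11.)
The less price-elastic side of the market bears the larger share of a per-unit tax.

Consumers bear $8.8 per bottle; producers bear $2.2 per bottle.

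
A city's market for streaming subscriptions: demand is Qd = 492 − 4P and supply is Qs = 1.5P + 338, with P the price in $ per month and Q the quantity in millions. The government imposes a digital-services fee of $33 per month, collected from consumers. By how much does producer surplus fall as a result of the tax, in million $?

Producer surplus falls by $8688 million.

Before the tax: set 492 − 4P = 1.5P + 338 → P* = $28, Q* = 380.
With the tax collected from consumers, demand (in seller-price terms) shifts: Qd = 492 − 4(P + 33).
Solving gives Q = 344 with consumers paying $37 and producers receiving $4 (the $33 wedge).
ΔPS is the trapezoid between Q = 344 and Q = 380 of height $24: ½ · (380 + 344) · 24 = $8688.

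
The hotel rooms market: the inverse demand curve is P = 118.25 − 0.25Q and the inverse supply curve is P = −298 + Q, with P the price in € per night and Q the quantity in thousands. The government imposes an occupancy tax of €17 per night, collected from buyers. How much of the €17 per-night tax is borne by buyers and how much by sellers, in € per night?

Rewrite in direct form: Qd = 473 − 4P and Qs = P + 298.
Without the tax, 473 − 4P = P + 298 gives 5P = 175, so P* = €35 and Q* = 333.
With the tax collected from buyers, demand (in seller-price terms) shifts: Qd = 473 − 4(P + 17).
Solving gives Q = 319.4 with buyers paying €38.4 and sellers receiving €21.4 (the €17 wedge).
Burden on buyers: €3.4; on sellers: €13.6. (They sum to €17.)
The less price-elastic side of the market bears the larger share of a per-unit tax.

Buyers bear €3.4 per night; sellers bear €13.6 per night.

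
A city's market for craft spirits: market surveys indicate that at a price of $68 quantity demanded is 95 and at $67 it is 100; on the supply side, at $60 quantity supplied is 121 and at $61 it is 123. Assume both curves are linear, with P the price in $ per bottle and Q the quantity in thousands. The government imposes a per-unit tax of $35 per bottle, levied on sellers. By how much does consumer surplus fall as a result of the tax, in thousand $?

Demand slope: (100 − 95)/(67 − 68) = -5, so Qd = 435 − 5P.
Supply slope: (123 − 121)/(61 − 60) = 2, so Qs = 2P + 1.
Before the tax: set 435 − 5P = 2P + 1 → P* = $62, Q* = 125.
With the tax collected from sellers, supply shifts: Qs = 2(P − 35) + 1.
New equilibrium: buyers pay $72, sellers receive $37, Q = 75. (Wedge: Pb − Ps = 35.)
ΔCS is the trapezoid between Q = 75 and Q = 125 of height $10: ½ · (125 + 75) · 10 = $1000.

Consumer surplus falls by $1000 thousand.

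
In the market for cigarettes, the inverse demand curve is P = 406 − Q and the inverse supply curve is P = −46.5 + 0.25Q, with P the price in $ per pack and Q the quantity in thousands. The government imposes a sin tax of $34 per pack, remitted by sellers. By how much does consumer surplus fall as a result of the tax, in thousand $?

Inverting to Q(P) form: Qd = 406 − P; Qs = 4P + 186.
Without the tax, 406 − P = 4P + 186 gives 5P = 220, so P* = $44 and Q* = 362.
With the tax collected from sellers, supply shifts: Qs = 4(P − 34) + 186.
New equilibrium: buyers pay $71.2, sellers receive $37.2, Q = 334.8. (Wedge: Pb − Ps = 34.)
ΔCS is the trapezoid between Q = 334.8 and Q = 362 of height $27.2: ½ · (362 + 334.8) · 27.2 = $9476.48.

Consumer surplus falls by $9476.48 thousand.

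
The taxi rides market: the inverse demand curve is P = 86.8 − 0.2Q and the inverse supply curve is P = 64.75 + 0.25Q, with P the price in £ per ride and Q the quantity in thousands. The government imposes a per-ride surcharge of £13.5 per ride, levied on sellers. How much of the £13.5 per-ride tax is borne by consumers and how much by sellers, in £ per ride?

Consumers bear £6 per ride; sellers bear £7.5 per ride.

Rewrite in direct form: Qd = 434 − 5P and Qs = 4P − 259.
Without the tax, 434 − 5P = 4P − 259 gives 9P = 693, so P* = £77 and Q* = 49.
With the tax collected from sellers, supply shifts: Qs = 4(P − 13.5) − 259.
Solving gives Q = 19 with consumers paying £83 and sellers receiving £69.5 (the £13.5 wedge).
Burden on consumers: £6; on sellers: £7.5. (They sum to £13.5.)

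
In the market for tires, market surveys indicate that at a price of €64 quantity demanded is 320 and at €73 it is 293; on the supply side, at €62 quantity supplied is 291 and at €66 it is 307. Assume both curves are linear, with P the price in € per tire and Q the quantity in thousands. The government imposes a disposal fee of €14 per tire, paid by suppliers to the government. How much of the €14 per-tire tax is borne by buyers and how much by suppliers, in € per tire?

Demand slope: (293 − 320)/(73 − 64) = -3, so Qd = 512 − 3P.
Supply slope: (307 − 291)/(66 − 62) = 4, so Qs = 4P + 43.
Before the tax: set 512 − 3P = 4P + 43 → P* = €67, Q* = 311.
With the tax collected from suppliers, supply shifts: Qs = 4(P − 14) + 43.
New equilibrium: buyers pay €75, suppliers receive €61, Q = 287. (Wedge: Pb − Ps = 14.)
Burden on buyers: €8; on suppliers: €6. (They sum to €14.)
The less price-elastic side of the market bears the larger share of a per-unit tax.

Buyers bear €8 per tire; suppliers bear €6 per tire.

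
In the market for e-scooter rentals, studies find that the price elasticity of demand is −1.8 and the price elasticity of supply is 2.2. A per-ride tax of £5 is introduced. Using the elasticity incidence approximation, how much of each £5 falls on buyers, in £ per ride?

Buyers bear ≈ £2.75 per ride.

Incidence ratio: buyers' share ≈ εs / (εs + |εd|) = 2.2 / (2.2 + 1.8) = 0.55.
So buyers bear ≈ 0.55 × £5 = £2.75; sellers bear £2.25.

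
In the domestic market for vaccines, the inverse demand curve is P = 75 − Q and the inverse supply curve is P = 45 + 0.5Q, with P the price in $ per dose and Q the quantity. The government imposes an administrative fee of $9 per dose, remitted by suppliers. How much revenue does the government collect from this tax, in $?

Tax revenue = $126.

Rewrite in direct form: Qd = 75 − P and Qs = 2P − 90.
Before the tax: set 75 − P = 2P − 90 → P* = $55, Q* = 20.
With the tax collected from suppliers, supply shifts: Qs = 2(P − 9) − 90.
Solving gives Q = 14 with consumers paying $61 and suppliers receiving $52 (the $9 wedge).
Revenue = t · Q = 9 · 14 = $126.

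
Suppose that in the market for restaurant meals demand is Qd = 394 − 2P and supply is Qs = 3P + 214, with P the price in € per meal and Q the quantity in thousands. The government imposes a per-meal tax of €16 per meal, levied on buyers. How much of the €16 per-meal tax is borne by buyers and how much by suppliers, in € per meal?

Before the tax: set 394 − 2P = 3P + 214 → P* = €36, Q* = 322.
With the tax collected from buyers, demand (in seller-price terms) shifts: Qd = 394 − 2(P + 16).
Solving gives Q = 302.8 with buyers paying €45.6 and suppliers receiving €29.6 (the €16 wedge).
Burden on buyers: €9.6; on suppliers: €6.4. (They sum to €16.)
The less price-elastic side of the market bears the larger share of a per-unit tax.

Buyers bear €9.6 per meal; suppliers bear €6.4 per meal.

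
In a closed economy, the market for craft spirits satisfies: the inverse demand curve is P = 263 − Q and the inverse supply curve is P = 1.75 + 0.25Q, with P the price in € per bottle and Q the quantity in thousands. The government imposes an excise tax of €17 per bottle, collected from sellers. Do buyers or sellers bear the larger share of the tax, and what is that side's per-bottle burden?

Rewrite in direct form: Qd = 263 − P and Qs = 4P − 7.
Before the tax: set 263 − P = 4P − 7 → P* = €54, Q* = 209.
With the tax collected from sellers, supply shifts: Qs = 4(P − 17) − 7.
Solving gives Q = 195.4 with buyers paying €67.6 and sellers receiving €50.6 (the €17 wedge).
Per-bottle burden: buyers €13.6, sellers €3.4.
Buyers take the larger share because demand is less price-elastic here (demand slope 1 vs supply slope 4).

Buyers bear the larger share: €13.6 per bottle.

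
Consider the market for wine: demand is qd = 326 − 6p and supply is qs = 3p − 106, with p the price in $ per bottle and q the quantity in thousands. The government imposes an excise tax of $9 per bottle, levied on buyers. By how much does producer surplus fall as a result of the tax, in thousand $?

Producer surplus falls by $174 thousand.

Without the tax, 326 − 6p = 3p − 106 gives 9p = 432, so p* = $48 and q* = 38.
With the tax collected from buyers, demand (in seller-price terms) shifts: qd = 326 − 6(p + 9).
Solving gives q = 20 with buyers paying $51 and suppliers receiving $42 (the $9 wedge).
ΔPS is the trapezoid between Q = 20 and Q = 38 of height $6: ½ · (38 + 20) · 6 = $174.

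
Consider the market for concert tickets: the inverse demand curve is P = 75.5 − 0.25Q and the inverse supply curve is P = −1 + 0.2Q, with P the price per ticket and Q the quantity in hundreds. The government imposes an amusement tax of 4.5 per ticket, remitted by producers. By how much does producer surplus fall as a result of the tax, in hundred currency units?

Inverting to Q(P) form: Qd = 302 − 4P; Qs = 5P + 5.
Before the tax: set 302 − 4P = 5P + 5 → P* = 33, Q* = 170.
With the tax collected from producers, supply shifts: Qs = 5(P − 4.5) + 5.
New equilibrium: buyers pay 35.5, producers receive 31, Q = 160. (Wedge: Pb − Ps = 4.5.)
ΔPS is the trapezoid between Q = 160 and Q = 170 of height 2: ½ · (170 + 160) · 2 = 330.

Producer surplus falls by 330 hundred.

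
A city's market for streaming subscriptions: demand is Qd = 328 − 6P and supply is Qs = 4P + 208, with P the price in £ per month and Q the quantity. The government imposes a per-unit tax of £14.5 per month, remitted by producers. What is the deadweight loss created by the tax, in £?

Without the tax, 328 − 6P = 4P + 208 gives 10P = 120, so P* = £12 and Q* = 256.
With the tax collected from producers, supply shifts: Qs = 4(P − 14.5) + 208.
Solving gives Q = 221.2 with consumers paying £17.8 and producers receiving £3.3 (the £14.5 wedge).
Quantity falls by |ΔQ| = |256 − 221.2| = 34.8.
DWL = ½ · t · |ΔQ| = ½ · 14.5 · 34.8 = £252.3.

Deadweight loss = £252.3.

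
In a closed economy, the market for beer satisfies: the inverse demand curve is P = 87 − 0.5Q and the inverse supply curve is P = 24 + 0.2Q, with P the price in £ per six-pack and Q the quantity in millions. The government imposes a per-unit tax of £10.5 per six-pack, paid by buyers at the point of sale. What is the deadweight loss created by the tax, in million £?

Rewrite in direct form: Qd = 174 − 2P and Qs = 5P − 120.
Before the tax: set 174 − 2P = 5P − 120 → P* = £42, Q* = 90.
With the tax collected from buyers, demand (in seller-price terms) shifts: Qd = 174 − 2(P + 10.5).
Solving gives Q = 75 with buyers paying £49.5 and producers receiving £39 (the £10.5 wedge).
Quantity falls by |ΔQ| = |90 − 75| = 15.
DWL = ½ · t · |ΔQ| = ½ · 10.5 · 15 = £78.75.

Deadweight loss = £78.75 million.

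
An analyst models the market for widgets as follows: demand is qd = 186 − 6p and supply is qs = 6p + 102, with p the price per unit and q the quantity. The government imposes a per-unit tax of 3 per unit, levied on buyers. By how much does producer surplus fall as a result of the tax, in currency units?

Producer surplus falls by 209.25.

Without the tax, 186 − 6p = 6p + 102 gives 12p = 84, so p* = 7 and q* = 144.
With the tax collected from buyers, demand (in seller-price terms) shifts: qd = 186 − 6(p + 3).
New equilibrium: buyers pay 8.5, producers receive 5.5, q = 135. (Wedge: pb − ps = 3.)
ΔPS is the trapezoid between Q = 135 and Q = 144 of height 1.5: ½ · (144 + 135) · 1.5 = 209.25.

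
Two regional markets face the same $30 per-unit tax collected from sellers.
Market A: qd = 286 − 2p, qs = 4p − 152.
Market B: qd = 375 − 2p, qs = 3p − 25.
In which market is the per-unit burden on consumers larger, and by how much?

Market A: pre-tax p* = $73, q* = 140; post-tax q = 100; per-unit burden on consumers = $20.
Market B: pre-tax p* = $80, q* = 215; post-tax q = 179; per-unit burden on consumers = $18.
Difference: $20 vs $18 → market A is larger by $2.

Market A, by $2.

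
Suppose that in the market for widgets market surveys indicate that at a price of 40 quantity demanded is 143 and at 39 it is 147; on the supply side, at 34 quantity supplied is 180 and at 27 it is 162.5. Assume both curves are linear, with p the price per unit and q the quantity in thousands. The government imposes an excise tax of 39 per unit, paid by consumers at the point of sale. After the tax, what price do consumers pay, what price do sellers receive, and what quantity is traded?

Demand slope: (147 − 143)/(39 − 40) = -4, so qd = 303 − 4p.
Supply slope: (162.5 − 180)/(27 − 34) = 2.5, so qs = 2.5p + 95.
Without the tax, 303 − 4p = 2.5p + 95 gives 6.5p = 208, so p* = 32 and q* = 175.
With the tax collected from consumers, demand (in seller-price terms) shifts: qd = 303 − 4(p + 39).
New equilibrium: consumers pay 47, sellers receive 8, q = 115. (Wedge: pb − ps = 39.)

Consumers pay 47; sellers receive 8; quantity = 115.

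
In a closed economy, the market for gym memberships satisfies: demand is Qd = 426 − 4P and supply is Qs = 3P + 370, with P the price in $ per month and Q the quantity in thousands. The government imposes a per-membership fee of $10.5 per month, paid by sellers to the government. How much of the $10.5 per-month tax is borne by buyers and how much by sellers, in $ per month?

Before the tax: set 426 − 4P = 3P + 370 → P* = $8, Q* = 394.
With the tax collected from sellers, supply shifts: Qs = 3(P − 10.5) + 370.
New equilibrium: buyers pay $12.5, sellers receive $2, Q = 376. (Wedge: Pb − Ps = 10.5.)
Burden on buyers: $4.5; on sellers: $6. (They sum to $10.5.)
The less price-elastic side of the market bears the larger share of a per-unit tax.

Buyers bear $4.5 per month; sellers bear $6 per month.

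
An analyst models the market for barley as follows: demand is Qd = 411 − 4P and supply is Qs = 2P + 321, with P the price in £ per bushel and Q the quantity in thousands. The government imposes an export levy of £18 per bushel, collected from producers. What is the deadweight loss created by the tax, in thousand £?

Deadweight loss = £216 thousand.

Before the tax: set 411 − 4P = 2P + 321 → P* = £15, Q* = 351.
With the tax collected from producers, supply shifts: Qs = 2(P − 18) + 321.
New equilibrium: buyers pay £21, producers receive £3, Q = 327. (Wedge: Pb − Ps = 18.)
Quantity falls by |ΔQ| = |351 − 327| = 24.
DWL = ½ · t · |ΔQ| = ½ · 18 · 24 = £216.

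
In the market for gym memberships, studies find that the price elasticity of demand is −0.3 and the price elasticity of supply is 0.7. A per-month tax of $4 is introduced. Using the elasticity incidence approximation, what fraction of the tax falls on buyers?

Buyers' share ≈ 0.7.

Incidence ratio: buyers' share ≈ εs / (εs + |εd|) = 0.7 / (0.7 + 0.3) = 0.7.
Supply is the more elastic side, so buyers bear the larger share.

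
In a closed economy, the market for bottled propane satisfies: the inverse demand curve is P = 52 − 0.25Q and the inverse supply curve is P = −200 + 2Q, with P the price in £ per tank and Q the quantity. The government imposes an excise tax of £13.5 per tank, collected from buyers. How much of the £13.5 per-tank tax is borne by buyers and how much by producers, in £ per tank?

Rewrite in direct form: Qd = 208 − 4P and Qs = 0.5P + 100.
Without the tax, 208 − 4P = 0.5P + 100 gives 4.5P = 108, so P* = £24 and Q* = 112.
With the tax collected from buyers, demand (in seller-price terms) shifts: Qd = 208 − 4(P + 13.5).
New equilibrium: buyers pay £25.5, producers receive £12, Q = 106. (Wedge: Pb − Ps = 13.5.)
Burden on buyers: £1.5; on producers: £12. (They sum to £13.5.)

Buyers bear £1.5 per tank; producers bear £12 per tank.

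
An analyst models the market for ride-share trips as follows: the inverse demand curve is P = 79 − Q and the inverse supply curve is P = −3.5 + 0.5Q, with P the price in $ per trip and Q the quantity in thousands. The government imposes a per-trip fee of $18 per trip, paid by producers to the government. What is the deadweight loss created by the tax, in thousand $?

Rewrite in direct form: Qd = 79 − P and Qs = 2P + 7.
Without the tax, 79 − P = 2P + 7 gives 3P = 72, so P* = $24 and Q* = 55.
With the tax collected from producers, supply shifts: Qs = 2(P − 18) + 7.
New equilibrium: consumers pay $36, producers receive $18, Q = 43. (Wedge: Pb − Ps = 18.)
Quantity falls by |ΔQ| = |55 − 43| = 12.
DWL = ½ · t · |ΔQ| = ½ · 18 · 12 = $108.

Deadweight loss = $108 thousand.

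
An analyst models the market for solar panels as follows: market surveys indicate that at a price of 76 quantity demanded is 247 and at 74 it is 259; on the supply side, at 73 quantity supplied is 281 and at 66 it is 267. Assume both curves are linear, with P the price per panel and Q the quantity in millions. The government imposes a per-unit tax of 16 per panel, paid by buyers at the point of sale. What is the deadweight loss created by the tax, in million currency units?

Demand slope: (259 − 247)/(74 − 76) = -6, so Qd = 703 − 6P.
Supply slope: (267 − 281)/(66 − 73) = 2, so Qs = 2P + 135.
Before the tax: set 703 − 6P = 2P + 135 → P* = 71, Q* = 277.
With the tax collected from buyers, demand (in seller-price terms) shifts: Qd = 703 − 6(P + 16).
New equilibrium: buyers pay 75, suppliers receive 59, Q = 253. (Wedge: Pb − Ps = 16.)
Quantity falls by |ΔQ| = |277 − 253| = 24.
DWL = ½ · t · |ΔQ| = ½ · 16 · 24 = 192.

Deadweight loss = 192 million.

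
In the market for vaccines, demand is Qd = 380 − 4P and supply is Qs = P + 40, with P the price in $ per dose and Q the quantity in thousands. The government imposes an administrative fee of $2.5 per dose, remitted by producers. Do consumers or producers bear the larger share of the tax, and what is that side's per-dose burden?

Producers bear the larger share: $2 per dose.

Without the tax, 380 − 4P = P + 40 gives 5P = 340, so P* = $68 and Q* = 108.
With the tax collected from producers, supply shifts: Qs = (P − 2.5) + 40.
Solving gives Q = 106 with consumers paying $68.5 and producers receiving $66 (the $2.5 wedge).
Per-dose burden: consumers $0.5, producers $2.
Producers take the larger share because supply is less price-elastic here (demand slope 4 vs supply slope 1).
The less price-elastic side of the market bears the larger share of a per-unit tax.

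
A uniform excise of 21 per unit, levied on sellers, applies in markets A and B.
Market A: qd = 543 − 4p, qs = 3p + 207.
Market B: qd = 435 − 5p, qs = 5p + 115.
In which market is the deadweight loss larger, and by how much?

Market B, by 173.25.

Market A: pre-tax p* = 48, q* = 351; post-tax q = 315; deadweight loss = 378.
Market B: pre-tax p* = 32, q* = 275; post-tax q = 222.5; deadweight loss = 551.25.
Difference: 378 vs 551.25 → market B is larger by 173.25.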